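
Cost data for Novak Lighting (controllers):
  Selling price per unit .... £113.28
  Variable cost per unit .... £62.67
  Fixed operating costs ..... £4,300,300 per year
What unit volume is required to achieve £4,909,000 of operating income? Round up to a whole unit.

181,967 controllers

Each unit contributes £113.28 − £62.67 = £50.61.
Units = (FC + target) / CM = (£4,300,300 + £4,909,000) / £50.61 = 181,966.01, so 181,967 controllers.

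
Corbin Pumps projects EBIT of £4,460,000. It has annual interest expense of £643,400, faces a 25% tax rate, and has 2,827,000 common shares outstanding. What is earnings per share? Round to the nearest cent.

£1.01

Pre-tax income = £4,460,000 − £643,400.00 = £3,816,600.00.
After tax at 25%: net income = £3,816,600.00 × 0.75 = £2,862,450.00.
Per share: £2,862,450.00 / 2,827,000 shares = £1.01.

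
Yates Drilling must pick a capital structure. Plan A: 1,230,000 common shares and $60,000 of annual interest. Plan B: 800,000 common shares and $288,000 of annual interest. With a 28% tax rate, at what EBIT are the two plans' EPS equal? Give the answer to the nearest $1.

At indifference, (EBIT − 60,000)(1 − t)/1,230,000 = (EBIT − 288,000)(1 − t)/800,000.
The (1 − t) factor cancels: (EBIT − 60,000) × 800,000 = (EBIT − 288,000) × 1,230,000.
Solving, EBIT = (288,000·1,230,000 − 60,000·800,000) / (1,230,000 − 800,000) = 306,240,000,000 / 430,000 = 712,186.05.

$712,186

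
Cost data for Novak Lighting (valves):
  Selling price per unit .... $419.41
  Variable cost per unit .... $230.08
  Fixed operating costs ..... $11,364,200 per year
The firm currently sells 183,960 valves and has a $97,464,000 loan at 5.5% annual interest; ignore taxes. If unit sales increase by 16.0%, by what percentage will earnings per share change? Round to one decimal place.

+30.8%

Contribution at this volume is 183,960 × $189.33 = $34,829,146.80.
Subtracting fixed costs: EBIT = $34,829,146.80 − $11,364,200 = $23,464,946.80.
After interest of $5,360,520.00, pre-tax earnings = $18,104,426.80.
Degree of combined leverage = contribution ÷ (EBIT − I) = $34,829,146.80 ÷ $18,104,426.80 = 1.9238.
EPS therefore changes by 1.9238 × (+16.0%) = +30.8%.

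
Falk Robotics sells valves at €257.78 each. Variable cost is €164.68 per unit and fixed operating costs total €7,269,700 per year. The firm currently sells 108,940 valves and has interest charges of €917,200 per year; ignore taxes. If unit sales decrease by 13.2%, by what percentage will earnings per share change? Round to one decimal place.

-68.5%

Contribution at this volume is 108,940 × €93.10 = €10,142,314.00.
Operating income = contribution − fixed costs = €10,142,314.00 − €7,269,700 = €2,872,614.00.
Interest = €917,200.00, so EBIT − I = €1,955,414.00.
Degree of combined leverage = contribution ÷ (EBIT − I) = €10,142,314.00 ÷ €1,955,414.00 = 5.1868.
EPS therefore changes by 5.1868 × (-13.2%) = -68.5%.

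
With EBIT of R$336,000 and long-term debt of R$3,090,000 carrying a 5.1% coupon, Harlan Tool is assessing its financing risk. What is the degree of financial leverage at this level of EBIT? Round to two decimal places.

Interest = R$157,590.00.
DFL = EBIT ÷ (EBIT − I) = R$336,000 ÷ (R$336,000 − R$157,590.00) = R$336,000 ÷ R$178,410.00 = 1.8833.

1.88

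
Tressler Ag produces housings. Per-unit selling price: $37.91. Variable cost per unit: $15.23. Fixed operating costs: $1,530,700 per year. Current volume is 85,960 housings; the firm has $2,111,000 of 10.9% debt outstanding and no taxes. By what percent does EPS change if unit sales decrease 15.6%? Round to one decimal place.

At 85,960 units, contribution = 85,960 × $22.68 = $1,949,572.80.
Operating income = contribution − fixed costs = $1,949,572.80 − $1,530,700 = $418,872.80.
Interest = $230,099.00, so EBIT − I = $188,773.80.
DCL = total CM / (EBIT − I) = $1,949,572.80 / $188,773.80 = 10.3276.
EPS therefore changes by 10.3276 × (-15.6%) = -161.1%.

-161.1%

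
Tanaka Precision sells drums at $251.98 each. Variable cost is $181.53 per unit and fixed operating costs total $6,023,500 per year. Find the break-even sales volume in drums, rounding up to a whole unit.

Unit CM = price − variable cost = $251.98 − $181.53 = $70.45.
Units to break even: $6,023,500 ÷ $70.45 = 85,500.35, rounded up to 85,501.

85,501 drums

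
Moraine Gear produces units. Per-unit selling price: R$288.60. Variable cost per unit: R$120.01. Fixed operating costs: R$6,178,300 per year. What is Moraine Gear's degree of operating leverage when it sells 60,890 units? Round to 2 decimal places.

At 60,890 units, contribution = 60,890 × R$168.59 = R$10,265,445.10.
Subtracting fixed costs: EBIT = R$10,265,445.10 − R$6,178,300 = R$4,087,145.10.
Degree of operating leverage = R$10,265,445.10 / R$4,087,145.10 = 2.5116.

2.51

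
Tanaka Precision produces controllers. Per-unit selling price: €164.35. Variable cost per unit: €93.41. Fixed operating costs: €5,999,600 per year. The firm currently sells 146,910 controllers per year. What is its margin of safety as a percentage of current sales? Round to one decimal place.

Unit CM = price − variable cost = €164.35 − €93.41 = €70.94. Break-even units = €5,999,600 ÷ €70.94 = 84,572.88; break-even revenue = 84,572.88 × €164.35 = €13,899,552.58.
Current sales = 146,910 × €164.35 = €24,144,658.50.
Margin of safety = (€24,144,658.50 − €13,899,552.58) ÷ €24,144,658.50 = 42.4%.

42.4%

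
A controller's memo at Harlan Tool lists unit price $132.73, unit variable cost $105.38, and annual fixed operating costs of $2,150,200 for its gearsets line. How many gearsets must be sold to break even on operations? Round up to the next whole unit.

Each unit contributes $132.73 − $105.38 = $27.35.
Break-even Q = $2,150,200 / $27.35 = 78,617.92 → 78,618 gearsets.

78,618 gearsets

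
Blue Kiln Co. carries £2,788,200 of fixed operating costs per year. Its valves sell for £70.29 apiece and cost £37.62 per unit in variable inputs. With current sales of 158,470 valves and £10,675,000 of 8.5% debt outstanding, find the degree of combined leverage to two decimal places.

Contribution at this volume is 158,470 × £32.67 = £5,177,214.90.
Operating income = contribution − fixed costs = £5,177,214.90 − £2,788,200 = £2,389,014.90. Interest = £907,375.00, so EBIT − I = £1,481,639.90.
DCL = contribution ÷ (EBIT − I) = £5,177,214.90 ÷ £1,481,639.90 = 3.4942.

3.49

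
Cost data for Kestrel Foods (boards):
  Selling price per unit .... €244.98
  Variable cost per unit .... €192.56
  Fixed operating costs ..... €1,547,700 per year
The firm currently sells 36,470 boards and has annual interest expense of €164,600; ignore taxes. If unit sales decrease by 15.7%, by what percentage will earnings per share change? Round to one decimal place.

At 36,470 units, contribution = 36,470 × €52.42 = €1,911,757.40.
EBIT = €1,911,757.40 − €1,547,700 = €364,057.40.
Interest = €164,600.00, so EBIT − I = €199,457.40.
DCL = total CM / (EBIT − I) = €1,911,757.40 / €199,457.40 = 9.5848.
%ΔEPS = DCL × %ΔSales = 9.5848 × -15.7% = -150.5%.

-150.5%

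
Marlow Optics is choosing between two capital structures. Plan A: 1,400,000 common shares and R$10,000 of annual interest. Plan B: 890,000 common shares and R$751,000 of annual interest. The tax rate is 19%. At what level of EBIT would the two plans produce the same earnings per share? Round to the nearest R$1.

Set EPS_A = EPS_B: (EBIT − R$10,000)(1 − 0.19) ÷ 1,400,000 = (EBIT − R$751,000)(1 − 0.19) ÷ 890,000.
Cancelling (1 − t) and cross-multiplying: 890,000·(EBIT − 10,000) = 1,400,000·(EBIT − 751,000).
EBIT × (1,400,000 − 890,000) = 751,000 × 1,400,000 − 10,000 × 890,000 = 1,042,500,000,000, so EBIT = 1,042,500,000,000 ÷ 510,000 = 2,044,117.65.

R$2,044,118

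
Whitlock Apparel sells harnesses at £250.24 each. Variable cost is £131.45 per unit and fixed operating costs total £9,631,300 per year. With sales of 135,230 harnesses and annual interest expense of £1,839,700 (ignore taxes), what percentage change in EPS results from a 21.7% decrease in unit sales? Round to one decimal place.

-75.9%

Total contribution margin = 135,230 × £118.79 = £16,063,971.70.
Operating income = contribution − fixed costs = £16,063,971.70 − £9,631,300 = £6,432,671.70.
After interest of £1,839,700.00, pre-tax earnings = £4,592,971.70.
Degree of combined leverage = contribution ÷ (EBIT − I) = £16,063,971.70 ÷ £4,592,971.70 = 3.4975.
EPS therefore changes by 3.4975 × (-21.7%) = -75.9%.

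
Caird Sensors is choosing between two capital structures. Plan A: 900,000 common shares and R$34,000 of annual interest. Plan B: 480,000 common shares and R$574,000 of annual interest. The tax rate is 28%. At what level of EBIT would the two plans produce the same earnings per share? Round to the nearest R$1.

R$1,191,143

At indifference, (EBIT − 34,000)(1 − t)/900,000 = (EBIT − 574,000)(1 − t)/480,000.
Cancelling (1 − t) and cross-multiplying: 480,000·(EBIT − 34,000) = 900,000·(EBIT − 574,000).
EBIT × (900,000 − 480,000) = 574,000 × 900,000 − 34,000 × 480,000 = 500,280,000,000, so EBIT = 500,280,000,000 ÷ 420,000 = 1,191,142.86.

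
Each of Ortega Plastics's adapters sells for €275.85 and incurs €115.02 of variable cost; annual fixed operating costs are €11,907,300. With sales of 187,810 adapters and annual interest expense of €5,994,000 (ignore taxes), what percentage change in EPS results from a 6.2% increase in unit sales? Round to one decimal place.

+15.2%

At 187,810 units, contribution = 187,810 × €160.83 = €30,205,482.30.
Operating income = contribution − fixed costs = €30,205,482.30 − €11,907,300 = €18,298,182.30.
After interest of €5,994,000.00, pre-tax earnings = €12,304,182.30.
Degree of combined leverage = contribution ÷ (EBIT − I) = €30,205,482.30 ÷ €12,304,182.30 = 2.4549.
%ΔEPS = DCL × %ΔSales = 2.4549 × +6.2% = +15.2%.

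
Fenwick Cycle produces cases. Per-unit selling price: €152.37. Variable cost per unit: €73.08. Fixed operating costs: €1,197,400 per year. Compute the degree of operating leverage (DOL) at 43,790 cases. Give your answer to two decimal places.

Contribution at this volume is 43,790 × €79.29 = €3,472,109.10.
EBIT = €3,472,109.10 − €1,197,400 = €2,274,709.10.
DOL = contribution ÷ EBIT = €3,472,109.10 ÷ €2,274,709.10 = 1.5264.

1.53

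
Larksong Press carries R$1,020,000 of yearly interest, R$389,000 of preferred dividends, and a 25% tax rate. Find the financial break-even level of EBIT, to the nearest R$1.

Preferred dividends are paid after tax, so their pre-tax equivalent is R$389,000 ÷ (1 − 0.25) = R$518,666.67.
EPS = 0 when EBIT covers interest plus the pre-tax preferred burden: R$1,020,000 + R$518,666.67 = R$1,538,666.67.

R$1,538,667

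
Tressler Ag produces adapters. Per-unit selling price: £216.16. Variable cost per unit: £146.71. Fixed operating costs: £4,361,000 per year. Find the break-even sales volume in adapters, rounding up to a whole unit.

62,794 adapters

Each unit contributes £216.16 − £146.71 = £69.45.
Break-even Q = £4,361,000 / £69.45 = 62,793.38 → 62,794 adapters.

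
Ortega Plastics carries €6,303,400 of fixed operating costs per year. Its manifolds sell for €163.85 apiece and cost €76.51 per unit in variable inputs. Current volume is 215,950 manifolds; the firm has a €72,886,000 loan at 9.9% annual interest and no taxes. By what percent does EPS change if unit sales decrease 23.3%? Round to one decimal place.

At 215,950 units, contribution = 215,950 × €87.34 = €18,861,073.00.
Subtracting fixed costs: EBIT = €18,861,073.00 − €6,303,400 = €12,557,673.00.
After interest of €7,215,714.00, pre-tax earnings = €5,341,959.00.
Degree of combined leverage = contribution ÷ (EBIT − I) = €18,861,073.00 ÷ €5,341,959.00 = 3.5307.
%ΔEPS = DCL × %ΔSales = 3.5307 × -23.3% = -82.3%.

-82.3%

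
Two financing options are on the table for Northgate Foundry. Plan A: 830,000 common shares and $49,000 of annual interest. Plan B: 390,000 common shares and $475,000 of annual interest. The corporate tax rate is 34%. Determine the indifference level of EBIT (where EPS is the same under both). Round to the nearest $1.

$852,591

At indifference, (EBIT − 49,000)(1 − t)/830,000 = (EBIT − 475,000)(1 − t)/390,000.
Cancelling (1 − t) and cross-multiplying: 390,000·(EBIT − 49,000) = 830,000·(EBIT − 475,000).
EBIT × (830,000 − 390,000) = 475,000 × 830,000 − 49,000 × 390,000 = 375,140,000,000, so EBIT = 375,140,000,000 ÷ 440,000 = 852,590.91.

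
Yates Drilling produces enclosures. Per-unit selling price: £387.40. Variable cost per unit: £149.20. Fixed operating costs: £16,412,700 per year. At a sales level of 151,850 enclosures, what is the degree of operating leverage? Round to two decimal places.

1.83

Contribution at this volume is 151,850 × £238.20 = £36,170,670.00.
Subtracting fixed costs: EBIT = £36,170,670.00 − £16,412,700 = £19,757,970.00.
DOL = contribution ÷ EBIT = £36,170,670.00 ÷ £19,757,970.00 = 1.8307.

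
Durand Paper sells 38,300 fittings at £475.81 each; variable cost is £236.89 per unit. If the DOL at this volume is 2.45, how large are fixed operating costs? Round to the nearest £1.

£5,415,683

Total contribution margin = 38,300 × £238.92 = £9,150,636.00.
Since DOL = CM ÷ EBIT, EBIT = £9,150,636.00 ÷ 2.45 = £3,734,953.47.
Fixed costs = CM − EBIT = £9,150,636.00 − £3,734,953.47 = £5,415,683.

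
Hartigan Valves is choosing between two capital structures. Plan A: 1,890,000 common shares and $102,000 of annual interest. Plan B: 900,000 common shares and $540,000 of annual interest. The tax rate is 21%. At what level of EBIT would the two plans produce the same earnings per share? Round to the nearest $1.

At indifference, (EBIT − 102,000)(1 − t)/1,890,000 = (EBIT − 540,000)(1 − t)/900,000.
The (1 − t) factor cancels: (EBIT − 102,000) × 900,000 = (EBIT − 540,000) × 1,890,000.
EBIT × (1,890,000 − 900,000) = 540,000 × 1,890,000 − 102,000 × 900,000 = 928,800,000,000, so EBIT = 928,800,000,000 ÷ 990,000 = 938,181.82.

$938,182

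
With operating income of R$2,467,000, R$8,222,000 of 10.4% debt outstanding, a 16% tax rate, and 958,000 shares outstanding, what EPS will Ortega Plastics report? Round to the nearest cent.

Interest = R$855,088.00, so EBT = R$2,467,000 − R$855,088.00 = R$1,611,912.00.
Net income = R$1,611,912.00 × (1 − 0.16) = R$1,354,006.08.
Per share: R$1,354,006.08 / 958,000 shares = R$1.41.

R$1.41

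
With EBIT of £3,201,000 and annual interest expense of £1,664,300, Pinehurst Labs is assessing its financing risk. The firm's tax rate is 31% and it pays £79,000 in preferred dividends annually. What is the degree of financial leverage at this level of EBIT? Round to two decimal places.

2.25

Annual interest charges come to £1,664,300.00.
Preferred dividends grossed up pre-tax: £79,000 / (1 − 0.31) = £114,492.75.
DFL = EBIT ÷ [EBIT − I − D_p/(1−t)] = £3,201,000 ÷ [£3,201,000 − £1,664,300.00 − £114,492.75] = £3,201,000 ÷ £1,422,207.25 = 2.2507.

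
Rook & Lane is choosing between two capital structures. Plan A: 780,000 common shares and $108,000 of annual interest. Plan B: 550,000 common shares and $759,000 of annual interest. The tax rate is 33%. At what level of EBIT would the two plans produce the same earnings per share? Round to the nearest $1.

At indifference, (EBIT − 108,000)(1 − t)/780,000 = (EBIT − 759,000)(1 − t)/550,000.
The (1 − t) factor cancels: (EBIT − 108,000) × 550,000 = (EBIT − 759,000) × 780,000.
Solving, EBIT = (759,000·780,000 − 108,000·550,000) / (780,000 − 550,000) = 532,620,000,000 / 230,000 = 2,315,739.13.

$2,315,739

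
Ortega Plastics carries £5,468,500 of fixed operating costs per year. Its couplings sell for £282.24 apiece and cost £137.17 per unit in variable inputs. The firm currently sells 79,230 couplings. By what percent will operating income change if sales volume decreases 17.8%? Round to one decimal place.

-34.0%

Contribution at this volume is 79,230 × £145.07 = £11,493,896.10.
EBIT = £11,493,896.10 − £5,468,500 = £6,025,396.10.
Degree of operating leverage = £11,493,896.10 / £6,025,396.10 = 1.9076.
So EBIT moves 1.9076 × (-17.8%) = -34.0%.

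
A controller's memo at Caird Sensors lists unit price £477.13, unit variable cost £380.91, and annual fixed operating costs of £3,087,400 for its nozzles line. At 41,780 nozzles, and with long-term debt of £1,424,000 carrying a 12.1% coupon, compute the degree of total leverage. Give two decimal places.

5.29

Total contribution margin = 41,780 × £96.22 = £4,020,071.60.
Operating income = contribution − fixed costs = £4,020,071.60 − £3,087,400 = £932,671.60. Interest = £172,304.00, so EBIT − I = £760,367.60.
DCL = contribution ÷ (EBIT − I) = £4,020,071.60 ÷ £760,367.60 = 5.2870.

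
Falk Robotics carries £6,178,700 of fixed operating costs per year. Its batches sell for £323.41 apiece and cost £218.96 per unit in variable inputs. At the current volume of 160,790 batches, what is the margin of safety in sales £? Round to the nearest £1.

£32,869,898

Contribution margin per unit = £323.41 − £218.96 = £104.45. Break-even units = £6,178,700 ÷ £104.45 = 59,154.62; break-even revenue = 59,154.62 × £323.41 = £19,131,195.47.
Actual sales revenue = 160,790 × £323.41 = £52,001,093.90.
Margin of safety = £52,001,093.90 − £19,131,195.47 = £32,869,898.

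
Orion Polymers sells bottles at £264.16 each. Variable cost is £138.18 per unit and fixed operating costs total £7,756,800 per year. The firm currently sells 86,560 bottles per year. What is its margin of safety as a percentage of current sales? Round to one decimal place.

Each unit contributes £264.16 − £138.18 = £125.98. Break-even units = £7,756,800 ÷ £125.98 = 61,571.68; break-even revenue = 61,571.68 × £264.16 = £16,264,774.47.
Current sales = 86,560 × £264.16 = £22,865,689.60.
Margin of safety = (£22,865,689.60 − £16,264,774.47) ÷ £22,865,689.60 = 28.9%.

28.9%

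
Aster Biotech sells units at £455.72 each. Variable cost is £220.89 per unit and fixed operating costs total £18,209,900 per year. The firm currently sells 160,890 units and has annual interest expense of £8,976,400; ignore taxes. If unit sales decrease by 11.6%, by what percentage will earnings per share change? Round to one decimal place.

Total contribution margin = 160,890 × £234.83 = £37,781,798.70.
Operating income = contribution − fixed costs = £37,781,798.70 − £18,209,900 = £19,571,898.70.
Interest = £8,976,400.00, so EBIT − I = £10,595,498.70.
Degree of combined leverage = contribution ÷ (EBIT − I) = £37,781,798.70 ÷ £10,595,498.70 = 3.5658.
%ΔEPS = DCL × %ΔSales = 3.5658 × -11.6% = -41.4%.

-41.4%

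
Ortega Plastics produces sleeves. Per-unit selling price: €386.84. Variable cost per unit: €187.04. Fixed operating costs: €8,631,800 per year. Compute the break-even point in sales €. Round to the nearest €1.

€16,712,340

Contribution margin per unit = €386.84 − €187.04 = €199.80, a CM ratio of €199.80 ÷ €386.84 = 0.5165.
Break-even sales = FC ÷ CM ratio = €8,631,800 × €386.84 / €199.80 = €16,712,340.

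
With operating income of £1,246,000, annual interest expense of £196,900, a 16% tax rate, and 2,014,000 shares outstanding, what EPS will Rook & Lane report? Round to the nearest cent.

Pre-tax income = £1,246,000 − £196,900.00 = £1,049,100.00.
Net income = £1,049,100.00 × (1 − 0.16) = £881,244.00.
EPS = £881,244.00 ÷ 2,014,000 = £0.44.

£0.44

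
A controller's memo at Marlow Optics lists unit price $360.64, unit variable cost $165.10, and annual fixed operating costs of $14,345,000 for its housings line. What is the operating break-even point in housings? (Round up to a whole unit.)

73,361 housings

Unit CM = price − variable cost = $360.64 − $165.10 = $195.54.
Break-even Q = $14,345,000 / $195.54 = 73,360.95 → 73,361 housings.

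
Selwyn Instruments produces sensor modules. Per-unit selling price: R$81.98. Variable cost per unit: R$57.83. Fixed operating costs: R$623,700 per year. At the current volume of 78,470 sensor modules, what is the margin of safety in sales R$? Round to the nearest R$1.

R$4,315,748

Unit CM = price − variable cost = R$81.98 − R$57.83 = R$24.15. Break-even units = R$623,700 ÷ R$24.15 = 25,826.09; break-even revenue = 25,826.09 × R$81.98 = R$2,117,222.61.
Actual sales revenue = 78,470 × R$81.98 = R$6,432,970.60.
Margin of safety = R$6,432,970.60 − R$2,117,222.61 = R$4,315,748.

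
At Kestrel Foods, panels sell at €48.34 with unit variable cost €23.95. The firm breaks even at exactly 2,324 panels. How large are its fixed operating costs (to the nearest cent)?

Each unit contributes €48.34 − €23.95 = €24.39.
Since BE = FC / CM, FC = 2,324 × €24.39 = €56,682.36.

€56,682.36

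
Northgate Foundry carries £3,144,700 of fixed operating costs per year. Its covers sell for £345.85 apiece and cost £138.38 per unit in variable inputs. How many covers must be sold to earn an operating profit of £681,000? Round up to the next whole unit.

Unit CM = price − variable cost = £345.85 − £138.38 = £207.47.
Required volume = (fixed costs + target profit) ÷ CM = (£3,144,700 + £681,000) ÷ £207.47 = 18,439.77, so 18,440 covers.

18,440 covers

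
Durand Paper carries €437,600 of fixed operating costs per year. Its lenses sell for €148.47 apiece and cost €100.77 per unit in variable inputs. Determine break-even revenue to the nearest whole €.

Contribution margin per unit = €148.47 − €100.77 = €47.70, a CM ratio of €47.70 ÷ €148.47 = 0.3213.
Break-even revenue = fixed costs × price ÷ CM = €437,600 × €148.47 ÷ €47.70 = €1,362,064.

€1,362,064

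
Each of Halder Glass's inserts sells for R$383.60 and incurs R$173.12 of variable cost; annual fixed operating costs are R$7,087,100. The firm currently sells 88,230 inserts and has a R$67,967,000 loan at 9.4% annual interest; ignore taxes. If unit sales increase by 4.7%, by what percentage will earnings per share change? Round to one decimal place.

Total contribution margin = 88,230 × R$210.48 = R$18,570,650.40.
Subtracting fixed costs: EBIT = R$18,570,650.40 − R$7,087,100 = R$11,483,550.40.
After interest of R$6,388,898.00, pre-tax earnings = R$5,094,652.40.
Degree of combined leverage = contribution ÷ (EBIT − I) = R$18,570,650.40 ÷ R$5,094,652.40 = 3.6451.
EPS therefore changes by 3.6451 × (+4.7%) = +17.1%.

+17.1%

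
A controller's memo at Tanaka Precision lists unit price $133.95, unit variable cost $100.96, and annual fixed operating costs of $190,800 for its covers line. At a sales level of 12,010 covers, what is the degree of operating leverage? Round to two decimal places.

At 12,010 units, contribution = 12,010 × $32.99 = $396,209.90.
Operating income = contribution − fixed costs = $396,209.90 − $190,800 = $205,409.90.
DOL = contribution ÷ EBIT = $396,209.90 ÷ $205,409.90 = 1.9289.

1.93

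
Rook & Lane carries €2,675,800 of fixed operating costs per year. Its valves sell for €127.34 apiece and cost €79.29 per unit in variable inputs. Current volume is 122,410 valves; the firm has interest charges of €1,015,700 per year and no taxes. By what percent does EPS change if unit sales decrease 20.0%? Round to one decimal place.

Total contribution margin = 122,410 × €48.05 = €5,881,800.50.
EBIT = €5,881,800.50 − €2,675,800 = €3,206,000.50.
After interest of €1,015,700.00, pre-tax earnings = €2,190,300.50.
Degree of combined leverage = contribution ÷ (EBIT − I) = €5,881,800.50 ÷ €2,190,300.50 = 2.6854.
%ΔEPS = DCL × %ΔSales = 2.6854 × -20.0% = -53.7%.

-53.7%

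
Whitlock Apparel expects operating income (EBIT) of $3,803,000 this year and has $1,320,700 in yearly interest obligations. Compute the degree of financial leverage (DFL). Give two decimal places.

Annual interest charges come to $1,320,700.00.
DFL = EBIT ÷ (EBIT − I) = $3,803,000 ÷ ($3,803,000 − $1,320,700.00) = $3,803,000 ÷ $2,482,300.00 = 1.5320.

1.53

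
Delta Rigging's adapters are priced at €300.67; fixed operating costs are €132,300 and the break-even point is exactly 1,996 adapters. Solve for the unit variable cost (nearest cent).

At break-even, FC = Q × (P − VC), so P − VC = €132,300 ÷ 1,996 = €66.2826.
Variable cost per unit = €300.67 − €66.2826 = €234.39.

€234.39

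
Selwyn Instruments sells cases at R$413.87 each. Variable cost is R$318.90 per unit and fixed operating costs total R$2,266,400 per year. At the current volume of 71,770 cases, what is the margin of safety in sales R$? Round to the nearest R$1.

Unit CM = price − variable cost = R$413.87 − R$318.90 = R$94.97. Break-even units = R$2,266,400 ÷ R$94.97 = 23,864.38; break-even revenue = 23,864.38 × R$413.87 = R$9,876,750.22.
Actual sales revenue = 71,770 × R$413.87 = R$29,703,449.90.
Margin of safety = R$29,703,449.90 − R$9,876,750.22 = R$19,826,700.

R$19,826,700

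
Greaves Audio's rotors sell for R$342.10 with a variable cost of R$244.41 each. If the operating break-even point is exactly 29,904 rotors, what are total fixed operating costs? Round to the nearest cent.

R$2,921,321.76

Contribution margin per unit = R$342.10 − R$244.41 = R$97.69.
Since BE = FC / CM, FC = 29,904 × R$97.69 = R$2,921,321.76.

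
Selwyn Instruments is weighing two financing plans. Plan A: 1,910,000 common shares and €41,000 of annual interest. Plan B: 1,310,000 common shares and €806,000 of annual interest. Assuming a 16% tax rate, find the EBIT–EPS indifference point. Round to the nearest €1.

€2,476,250

Set EPS_A = EPS_B: (EBIT − €41,000)(1 − 0.16) ÷ 1,910,000 = (EBIT − €806,000)(1 − 0.16) ÷ 1,310,000.
The (1 − t) factor cancels: (EBIT − 41,000) × 1,310,000 = (EBIT − 806,000) × 1,910,000.
Solving, EBIT = (806,000·1,910,000 − 41,000·1,310,000) / (1,910,000 − 1,310,000) = 1,485,750,000,000 / 600,000 = 2,476,250.00.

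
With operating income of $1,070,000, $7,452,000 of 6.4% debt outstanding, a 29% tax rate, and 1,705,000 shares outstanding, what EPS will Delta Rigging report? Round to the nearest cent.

$0.25

Pre-tax income = $1,070,000 − $476,928.00 = $593,072.00.
Net income = $593,072.00 × (1 − 0.29) = $421,081.12.
EPS = $421,081.12 ÷ 1,705,000 = $0.25.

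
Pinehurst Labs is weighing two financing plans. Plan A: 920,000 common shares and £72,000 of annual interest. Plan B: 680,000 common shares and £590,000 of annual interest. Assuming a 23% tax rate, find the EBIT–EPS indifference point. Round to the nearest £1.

Set EPS_A = EPS_B: (EBIT − £72,000)(1 − 0.23) ÷ 920,000 = (EBIT − £590,000)(1 − 0.23) ÷ 680,000.
Cancelling (1 − t) and cross-multiplying: 680,000·(EBIT − 72,000) = 920,000·(EBIT − 590,000).
Solving, EBIT = (590,000·920,000 − 72,000·680,000) / (920,000 − 680,000) = 493,840,000,000 / 240,000 = 2,057,666.67.

£2,057,667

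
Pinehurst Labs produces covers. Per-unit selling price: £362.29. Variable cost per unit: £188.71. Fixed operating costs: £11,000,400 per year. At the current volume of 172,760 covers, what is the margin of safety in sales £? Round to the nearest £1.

Unit CM = price − variable cost = £362.29 − £188.71 = £173.58. Break-even units = £11,000,400 ÷ £173.58 = 63,373.66; break-even revenue = 63,373.66 × £362.29 = £22,959,643.48.
Actual sales revenue = 172,760 × £362.29 = £62,589,220.40.
Margin of safety = £62,589,220.40 − £22,959,643.48 = £39,629,577.

£39,629,577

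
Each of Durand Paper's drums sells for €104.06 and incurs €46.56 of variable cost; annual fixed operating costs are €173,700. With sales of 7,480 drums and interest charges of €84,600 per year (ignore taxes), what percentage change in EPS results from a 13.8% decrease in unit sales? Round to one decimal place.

Contribution at this volume is 7,480 × €57.50 = €430,100.00.
EBIT = €430,100.00 − €173,700 = €256,400.00.
After interest of €84,600.00, pre-tax earnings = €171,800.00.
DCL = total CM / (EBIT − I) = €430,100.00 / €171,800.00 = 2.5035.
EPS therefore changes by 2.5035 × (-13.8%) = -34.5%.

-34.5%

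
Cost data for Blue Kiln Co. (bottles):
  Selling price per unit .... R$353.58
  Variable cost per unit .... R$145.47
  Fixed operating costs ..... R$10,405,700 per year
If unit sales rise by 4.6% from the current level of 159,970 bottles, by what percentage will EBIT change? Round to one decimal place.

Contribution at this volume is 159,970 × R$208.11 = R$33,291,356.70.
Operating income = contribution − fixed costs = R$33,291,356.70 − R$10,405,700 = R$22,885,656.70.
So DOL = total CM / EBIT = R$33,291,356.70 / R$22,885,656.70 = 1.4547.
Operating income changes by 1.4547 × +4.6% = +6.7%.

+6.7%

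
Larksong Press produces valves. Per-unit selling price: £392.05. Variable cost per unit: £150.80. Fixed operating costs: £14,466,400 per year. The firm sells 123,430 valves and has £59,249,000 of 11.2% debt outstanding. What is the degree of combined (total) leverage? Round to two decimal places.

Total contribution margin = 123,430 × £241.25 = £29,777,487.50.
Operating income = contribution − fixed costs = £29,777,487.50 − £14,466,400 = £15,311,087.50. Interest = £6,635,888.00.
DOL = £29,777,487.50 ÷ £15,311,087.50 = 1.9448; DFL = £15,311,087.50 ÷ £8,675,199.50 = 1.7649.
DCL = DOL × DFL = 1.9448 × 1.7649 = 3.4324.

3.43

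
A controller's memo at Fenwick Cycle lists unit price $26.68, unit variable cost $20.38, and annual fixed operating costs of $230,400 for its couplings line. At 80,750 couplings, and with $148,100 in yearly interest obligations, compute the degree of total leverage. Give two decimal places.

At 80,750 units, contribution = 80,750 × $6.30 = $508,725.00.
Operating income = contribution − fixed costs = $508,725.00 − $230,400 = $278,325.00. Interest = $148,100.00, so EBIT − I = $130,225.00.
Degree of total leverage = total CM / (EBIT − interest) = $508,725.00 / $130,225.00 = 3.9065.

3.91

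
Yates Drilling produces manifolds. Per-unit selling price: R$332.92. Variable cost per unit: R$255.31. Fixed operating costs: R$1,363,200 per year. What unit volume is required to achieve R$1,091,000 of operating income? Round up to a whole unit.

Unit CM = price − variable cost = R$332.92 − R$255.31 = R$77.61.
Units = (FC + target) / CM = (R$1,363,200 + R$1,091,000) / R$77.61 = 31,622.21, so 31,623 manifolds.

31,623 manifolds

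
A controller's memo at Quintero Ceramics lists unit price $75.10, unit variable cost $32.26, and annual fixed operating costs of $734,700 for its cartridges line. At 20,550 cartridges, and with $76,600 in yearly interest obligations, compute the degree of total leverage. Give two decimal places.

12.75

Contribution at this volume is 20,550 × $42.84 = $880,362.00.
Operating income = contribution − fixed costs = $880,362.00 − $734,700 = $145,662.00. Interest = $76,600.00.
DOL = $880,362.00 ÷ $145,662.00 = 6.0439; DFL = $145,662.00 ÷ $69,062.00 = 2.1091.
DCL = DOL × DFL = 6.0439 × 2.1091 = 12.7472.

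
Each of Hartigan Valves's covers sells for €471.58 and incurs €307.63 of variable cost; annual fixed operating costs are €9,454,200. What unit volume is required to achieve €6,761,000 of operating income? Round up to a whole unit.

Contribution margin per unit = €471.58 − €307.63 = €163.95.
Units = (FC + target) / CM = (€9,454,200 + €6,761,000) / €163.95 = 98,903.32, so 98,904 covers.

98,904 covers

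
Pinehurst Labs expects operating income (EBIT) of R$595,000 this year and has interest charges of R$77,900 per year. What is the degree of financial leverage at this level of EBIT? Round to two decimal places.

Interest = R$77,900.00.
DFL = EBIT ÷ (EBIT − I) = R$595,000 ÷ (R$595,000 − R$77,900.00) = R$595,000 ÷ R$517,100.00 = 1.1506.

1.15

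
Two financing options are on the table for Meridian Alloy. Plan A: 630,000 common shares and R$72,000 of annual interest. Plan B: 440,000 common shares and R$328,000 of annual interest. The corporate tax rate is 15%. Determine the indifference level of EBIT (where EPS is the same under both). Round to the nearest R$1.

R$920,842

At indifference, (EBIT − 72,000)(1 − t)/630,000 = (EBIT − 328,000)(1 − t)/440,000.
The (1 − t) factor cancels: (EBIT − 72,000) × 440,000 = (EBIT − 328,000) × 630,000.
EBIT × (630,000 − 440,000) = 328,000 × 630,000 − 72,000 × 440,000 = 174,960,000,000, so EBIT = 174,960,000,000 ÷ 190,000 = 920,842.11.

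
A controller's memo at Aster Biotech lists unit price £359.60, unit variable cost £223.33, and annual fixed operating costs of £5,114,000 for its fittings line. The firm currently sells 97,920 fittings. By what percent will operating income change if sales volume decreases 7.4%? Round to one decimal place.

-12.0%

Total contribution margin = 97,920 × £136.27 = £13,343,558.40.
Subtracting fixed costs: EBIT = £13,343,558.40 − £5,114,000 = £8,229,558.40.
So DOL = total CM / EBIT = £13,343,558.40 / £8,229,558.40 = 1.6214.
Operating income changes by 1.6214 × -7.4% = -12.0%.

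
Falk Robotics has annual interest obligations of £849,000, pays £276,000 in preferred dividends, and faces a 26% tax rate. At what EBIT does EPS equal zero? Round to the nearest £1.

£1,221,973

Preferred dividends are paid after tax, so their pre-tax equivalent is £276,000 ÷ (1 − 0.26) = £372,972.97.
Financial break-even EBIT = interest + D_p ÷ (1 − t) = £849,000 + £372,972.97 = £1,221,972.97.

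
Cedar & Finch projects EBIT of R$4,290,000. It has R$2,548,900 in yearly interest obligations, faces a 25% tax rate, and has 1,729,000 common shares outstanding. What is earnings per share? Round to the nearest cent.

Interest = R$2,548,900.00, so EBT = R$4,290,000 − R$2,548,900.00 = R$1,741,100.00.
Net income = R$1,741,100.00 × (1 − 0.25) = R$1,305,825.00.
Per share: R$1,305,825.00 / 1,729,000 shares = R$0.76.

R$0.76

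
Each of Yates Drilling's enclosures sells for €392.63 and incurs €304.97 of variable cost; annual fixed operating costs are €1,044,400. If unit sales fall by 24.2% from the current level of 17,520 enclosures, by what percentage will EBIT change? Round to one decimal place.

-75.6%

Contribution at this volume is 17,520 × €87.66 = €1,535,803.20.
EBIT = €1,535,803.20 − €1,044,400 = €491,403.20.
DOL = contribution ÷ EBIT = €1,535,803.20 ÷ €491,403.20 = 3.1253.
So EBIT moves 3.1253 × (-24.2%) = -75.6%.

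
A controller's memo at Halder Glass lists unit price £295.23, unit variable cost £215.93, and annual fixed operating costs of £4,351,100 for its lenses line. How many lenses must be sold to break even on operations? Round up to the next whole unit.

54,869 lenses

Unit CM = price − variable cost = £295.23 − £215.93 = £79.30.
Break-even Q = £4,351,100 / £79.30 = 54,868.85 → 54,869 lenses.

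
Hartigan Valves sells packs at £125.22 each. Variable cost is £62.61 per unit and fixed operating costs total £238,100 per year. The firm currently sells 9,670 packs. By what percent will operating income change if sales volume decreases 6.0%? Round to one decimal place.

Total contribution margin = 9,670 × £62.61 = £605,438.70.
Subtracting fixed costs: EBIT = £605,438.70 − £238,100 = £367,338.70.
So DOL = total CM / EBIT = £605,438.70 / £367,338.70 = 1.6482.
Operating income changes by 1.6482 × -6.0% = -9.9%.

-9.9%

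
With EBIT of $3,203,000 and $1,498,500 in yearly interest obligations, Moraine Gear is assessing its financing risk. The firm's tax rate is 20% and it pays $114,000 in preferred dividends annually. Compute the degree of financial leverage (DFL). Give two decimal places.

Interest = $1,498,500.00.
Preferred dividends grossed up pre-tax: $114,000 / (1 − 0.20) = $142,500.00.
DFL = EBIT ÷ [EBIT − I − D_p/(1−t)] = $3,203,000 ÷ [$3,203,000 − $1,498,500.00 − $142,500.00] = $3,203,000 ÷ $1,562,000.00 = 2.0506.

2.05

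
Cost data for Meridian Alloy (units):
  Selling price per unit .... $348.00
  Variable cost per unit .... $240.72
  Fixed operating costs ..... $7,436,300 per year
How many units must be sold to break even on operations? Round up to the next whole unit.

Each unit contributes $348.00 − $240.72 = $107.28.
Units to break even: $7,436,300 ÷ $107.28 = 69,316.74, rounded up to 69,317.

69,317 units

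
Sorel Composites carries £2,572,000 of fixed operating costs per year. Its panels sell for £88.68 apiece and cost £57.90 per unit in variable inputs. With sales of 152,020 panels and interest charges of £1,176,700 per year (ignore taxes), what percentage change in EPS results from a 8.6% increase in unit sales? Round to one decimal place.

+43.2%

Total contribution margin = 152,020 × £30.78 = £4,679,175.60.
Subtracting fixed costs: EBIT = £4,679,175.60 − £2,572,000 = £2,107,175.60.
After interest of £1,176,700.00, pre-tax earnings = £930,475.60.
Degree of combined leverage = contribution ÷ (EBIT − I) = £4,679,175.60 ÷ £930,475.60 = 5.0288.
%ΔEPS = DCL × %ΔSales = 5.0288 × +8.6% = +43.2%.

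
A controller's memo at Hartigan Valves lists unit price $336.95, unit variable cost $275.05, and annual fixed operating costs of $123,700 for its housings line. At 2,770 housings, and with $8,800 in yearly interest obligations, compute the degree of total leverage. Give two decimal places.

Contribution at this volume is 2,770 × $61.90 = $171,463.00.
Subtracting fixed costs: EBIT = $171,463.00 − $123,700 = $47,763.00. Interest = $8,800.00.
DOL = $171,463.00 ÷ $47,763.00 = 3.5899; DFL = $47,763.00 ÷ $38,963.00 = 1.2259.
DCL = DOL × DFL = 3.5899 × 1.2259 = 4.4009.

4.40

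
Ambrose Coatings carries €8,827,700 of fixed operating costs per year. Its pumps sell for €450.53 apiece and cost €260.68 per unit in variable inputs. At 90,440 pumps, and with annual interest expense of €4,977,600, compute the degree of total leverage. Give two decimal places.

At 90,440 units, contribution = 90,440 × €189.85 = €17,170,034.00.
Subtracting fixed costs: EBIT = €17,170,034.00 − €8,827,700 = €8,342,334.00. Interest = €4,977,600.00, so EBIT − I = €3,364,734.00.
Degree of total leverage = total CM / (EBIT − interest) = €17,170,034.00 / €3,364,734.00 = 5.1029.

5.10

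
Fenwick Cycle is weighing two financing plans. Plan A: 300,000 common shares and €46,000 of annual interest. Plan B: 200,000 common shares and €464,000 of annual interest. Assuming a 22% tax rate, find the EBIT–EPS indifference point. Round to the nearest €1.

€1,300,000

At indifference, (EBIT − 46,000)(1 − t)/300,000 = (EBIT − 464,000)(1 − t)/200,000.
Cancelling (1 − t) and cross-multiplying: 200,000·(EBIT − 46,000) = 300,000·(EBIT − 464,000).
EBIT × (300,000 − 200,000) = 464,000 × 300,000 − 46,000 × 200,000 = 130,000,000,000, so EBIT = 130,000,000,000 ÷ 100,000 = 1,300,000.00.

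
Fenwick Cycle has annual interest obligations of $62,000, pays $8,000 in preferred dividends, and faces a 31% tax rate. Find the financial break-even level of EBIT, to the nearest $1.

$73,594

Grossing the preferred dividend up to pre-tax terms: $8,000 / (1 − 0.31) = $11,594.20.
EPS = 0 when EBIT covers interest plus the pre-tax preferred burden: $62,000 + $11,594.20 = $73,594.20.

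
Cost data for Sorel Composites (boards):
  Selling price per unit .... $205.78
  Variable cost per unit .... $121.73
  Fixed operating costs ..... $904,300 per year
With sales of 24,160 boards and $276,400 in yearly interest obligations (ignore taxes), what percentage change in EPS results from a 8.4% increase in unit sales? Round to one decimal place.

Total contribution margin = 24,160 × $84.05 = $2,030,648.00.
Subtracting fixed costs: EBIT = $2,030,648.00 − $904,300 = $1,126,348.00.
Interest = $276,400.00, so EBIT − I = $849,948.00.
Degree of combined leverage = contribution ÷ (EBIT − I) = $2,030,648.00 ÷ $849,948.00 = 2.3891.
%ΔEPS = DCL × %ΔSales = 2.3891 × +8.4% = +20.1%.

+20.1%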